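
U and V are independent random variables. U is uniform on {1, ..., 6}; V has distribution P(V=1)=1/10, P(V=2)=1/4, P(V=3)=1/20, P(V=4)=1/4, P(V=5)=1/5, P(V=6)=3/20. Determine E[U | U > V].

224/47

P(U > V) = 47/120.
Summing U·P(x,y) over outcomes with U > V gives 28/15.
E[U | U > V] = (28/15) / (47/120) = 224/47.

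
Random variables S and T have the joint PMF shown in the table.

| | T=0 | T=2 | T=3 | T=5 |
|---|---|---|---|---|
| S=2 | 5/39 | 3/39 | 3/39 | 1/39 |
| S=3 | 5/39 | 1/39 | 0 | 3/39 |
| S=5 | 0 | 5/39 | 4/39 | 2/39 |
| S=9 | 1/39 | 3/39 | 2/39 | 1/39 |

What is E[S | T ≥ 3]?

37/8

P(T ≥ 3) = 16/39.
Σ S·P over the event = 2·(3/39) + 2·(1/39) + 3·(3/39) + 5·(4/39) + 5·(2/39) + 9·(2/39) + 9·(1/39) = 74/39.
E[S | T ≥ 3] = (74/39) / (16/39) = 37/8.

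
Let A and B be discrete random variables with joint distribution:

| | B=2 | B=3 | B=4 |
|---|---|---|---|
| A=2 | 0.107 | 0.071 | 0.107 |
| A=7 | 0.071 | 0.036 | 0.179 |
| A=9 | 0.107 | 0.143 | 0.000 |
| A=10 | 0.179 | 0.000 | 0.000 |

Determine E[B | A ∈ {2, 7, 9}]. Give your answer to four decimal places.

3.0012

P(A ∈ {2, 7, 9}) = 0.821.
Σ B·P over the event = 2·(0.107) + 3·(0.071) + 4·(0.107) + 2·(0.071) + 3·(0.036) + 4·(0.179) + 2·(0.107) + 3·(0.143) = 2.464.
E[B | A ∈ {2, 7, 9}] = (2.464) / (0.821) = 3.0012.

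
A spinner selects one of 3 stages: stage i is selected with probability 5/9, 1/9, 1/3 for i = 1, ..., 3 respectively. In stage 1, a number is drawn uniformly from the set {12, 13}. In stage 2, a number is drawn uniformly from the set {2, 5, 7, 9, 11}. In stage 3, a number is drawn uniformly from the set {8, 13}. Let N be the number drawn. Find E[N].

56/5

E[N | stage 1] = (12+13)/2 = 25/2.
E[N | stage 2] = (2+5+7+9+11)/5 = 34/5.
E[N | stage 3] = (8+13)/2 = 21/2.
By the law of total expectation,
E[N] = (5/9)·(25/2) + (1/9)·(34/5) + (1/3)·(21/2) = 56/5.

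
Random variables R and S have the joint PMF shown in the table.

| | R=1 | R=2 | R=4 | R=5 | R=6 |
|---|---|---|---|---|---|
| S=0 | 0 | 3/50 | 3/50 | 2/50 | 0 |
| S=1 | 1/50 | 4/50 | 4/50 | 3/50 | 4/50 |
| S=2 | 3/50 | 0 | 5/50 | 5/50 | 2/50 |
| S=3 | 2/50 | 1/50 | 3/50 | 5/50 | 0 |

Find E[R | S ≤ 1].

P(S ≤ 1) = 12/25.
Σ R·P over the event = 1·(1/50) + 2·(3/50) + 2·(4/50) + 4·(3/50) + 4·(4/50) + 5·(2/50) + 5·(3/50) + 6·(4/50) = 46/25.
E[R | S ≤ 1] = (46/25) / (12/25) = 23/6.

23/6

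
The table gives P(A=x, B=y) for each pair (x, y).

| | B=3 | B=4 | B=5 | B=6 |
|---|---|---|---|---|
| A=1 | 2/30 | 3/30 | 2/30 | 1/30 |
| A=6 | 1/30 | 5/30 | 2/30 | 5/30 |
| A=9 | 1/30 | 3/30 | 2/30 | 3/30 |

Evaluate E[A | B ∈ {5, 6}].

P(B ∈ {5, 6}) = 1/2.
Σ A·P over the event = 1·(2/30) + 1·(1/30) + 6·(2/30) + 6·(5/30) + 9·(2/30) + 9·(3/30) = 3.
E[A | B ∈ {5, 6}] = (3) / (1/2) = 6.

6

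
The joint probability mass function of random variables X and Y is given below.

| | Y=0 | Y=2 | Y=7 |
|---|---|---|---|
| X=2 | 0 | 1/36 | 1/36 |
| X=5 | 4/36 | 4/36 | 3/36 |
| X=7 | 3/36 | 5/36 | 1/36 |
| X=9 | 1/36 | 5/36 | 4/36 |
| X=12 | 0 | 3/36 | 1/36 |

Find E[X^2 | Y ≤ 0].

P(Y ≤ 0) = 2/9.
Σ X^2·P over the event = 25·(4/36) + 49·(3/36) + 81·(1/36) = 82/9.
E[X^2 | Y ≤ 0] = (82/9) / (2/9) = 41.

41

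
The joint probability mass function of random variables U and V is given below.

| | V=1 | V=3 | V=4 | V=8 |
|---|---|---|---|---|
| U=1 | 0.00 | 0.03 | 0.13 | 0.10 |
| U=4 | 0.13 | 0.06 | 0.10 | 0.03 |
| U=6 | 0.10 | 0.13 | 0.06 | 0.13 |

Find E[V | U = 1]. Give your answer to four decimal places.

P(U = 1) = 0.26.
Summing V·P(U=x,V=y) over the conditioning event gives 1.41.
E[V | U = 1] = (1.41) / (0.26) = 5.4231.

5.4231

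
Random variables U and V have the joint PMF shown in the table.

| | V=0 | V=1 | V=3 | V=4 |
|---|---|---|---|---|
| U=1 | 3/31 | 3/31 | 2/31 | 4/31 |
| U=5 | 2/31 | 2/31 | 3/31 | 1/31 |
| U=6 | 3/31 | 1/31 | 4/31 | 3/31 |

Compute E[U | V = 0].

P(V = 0) = 8/31.
Σ U·P over the event = 1·(3/31) + 5·(2/31) + 6·(3/31) = 1.
E[U | V = 0] = (1) / (8/31) = 31/8.

31/8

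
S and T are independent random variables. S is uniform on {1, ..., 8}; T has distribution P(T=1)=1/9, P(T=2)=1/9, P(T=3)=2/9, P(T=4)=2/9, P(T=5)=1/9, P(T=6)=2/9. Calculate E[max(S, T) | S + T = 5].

7/2

P(S + T = 5) = 1/12.
Summing max(S,T)·P(x,y) over outcomes with S + T = 5 gives 7/24.
E[max(S, T) | S + T = 5] = (7/24) / (1/12) = 7/2.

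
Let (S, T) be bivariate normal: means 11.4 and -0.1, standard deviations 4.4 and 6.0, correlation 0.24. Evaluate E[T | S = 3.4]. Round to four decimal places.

For a bivariate normal, E[T | S=x] = μ_T + ρ·(σ_T/σ_S)·(x − μ_S).
E[T | S=3.4] = -0.1 + (0.24)·(6.0/4.4)·(3.4 − (11.4)) = -0.1 + (0.32727)·(-8) = -2.7182.

-2.7182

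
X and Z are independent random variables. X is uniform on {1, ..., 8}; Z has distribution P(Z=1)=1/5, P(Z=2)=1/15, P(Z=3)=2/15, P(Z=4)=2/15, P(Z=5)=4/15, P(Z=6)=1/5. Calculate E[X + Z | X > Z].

P(X > Z) = 21/40.
Summing (X+Z)·P(x,y) over outcomes with X > Z gives 19/4.
E[X + Z | X > Z] = (19/4) / (21/40) = 190/21.

190/21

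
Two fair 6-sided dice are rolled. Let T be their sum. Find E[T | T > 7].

P(T > 7) = 5/12.
Σ over the event: 8·5/36 + 9·1/9 + 10·1/12 + 11·1/18 + 12·1/36 = 35/9.
E[T | T > 7] = (35/9) / (5/12) = 28/3.

28/3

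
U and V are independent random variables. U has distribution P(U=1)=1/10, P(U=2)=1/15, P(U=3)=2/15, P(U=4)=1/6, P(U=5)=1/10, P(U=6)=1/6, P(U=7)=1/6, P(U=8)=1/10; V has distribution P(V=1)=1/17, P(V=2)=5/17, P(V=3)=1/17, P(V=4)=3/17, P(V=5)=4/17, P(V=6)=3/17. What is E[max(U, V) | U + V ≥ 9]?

P(U + V ≥ 9) = 263/510.
Summing max(U,V)·P(x,y) over outcomes with U + V ≥ 9 gives 573/170.
E[max(U, V) | U + V ≥ 9] = (573/170) / (263/510) = 1719/263.

1719/263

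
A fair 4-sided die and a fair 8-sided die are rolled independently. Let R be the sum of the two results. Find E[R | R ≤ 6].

P(R ≤ 6) = 7/16.
Σ over the event: 2·1/32 + 3·1/16 + 4·3/32 + 5·1/8 + 6·1/8 = 2.
E[R | R ≤ 6] = (2) / (7/16) = 32/7.

32/7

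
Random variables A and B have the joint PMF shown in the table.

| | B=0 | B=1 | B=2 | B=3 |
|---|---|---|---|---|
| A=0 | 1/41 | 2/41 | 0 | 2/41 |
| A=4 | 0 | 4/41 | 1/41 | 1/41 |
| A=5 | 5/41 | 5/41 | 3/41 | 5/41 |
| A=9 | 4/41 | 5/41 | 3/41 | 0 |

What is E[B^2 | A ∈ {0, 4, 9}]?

P(A ∈ {0, 4, 9}) = 23/41.
Summing B^2·P(A=x,B=y) over the conditioning event gives 54/41.
E[B^2 | A ∈ {0, 4, 9}] = (54/41) / (23/41) = 54/23.

54/23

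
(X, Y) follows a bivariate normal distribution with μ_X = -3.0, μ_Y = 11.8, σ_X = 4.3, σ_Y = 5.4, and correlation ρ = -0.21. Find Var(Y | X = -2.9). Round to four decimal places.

For a bivariate normal, Var(Y | X=x) = σ_Y²(1 − ρ²).
Var(Y | X=-2.9) = (5.4)²·(1 − (-0.21)²) = 29.16·0.9559 = 27.8740.

27.8740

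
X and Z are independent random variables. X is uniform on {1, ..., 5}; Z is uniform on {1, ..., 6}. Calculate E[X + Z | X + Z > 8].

29/3

Outcomes with X + Z > 8: (3,6), (4,5), (4,6), (5,4), (5,5), (5,6), each with probability 1/30.
E[X + Z | X + Z > 8] = (9 + 9 + 10 + 9 + 10 + 11) / 6 = 29/3.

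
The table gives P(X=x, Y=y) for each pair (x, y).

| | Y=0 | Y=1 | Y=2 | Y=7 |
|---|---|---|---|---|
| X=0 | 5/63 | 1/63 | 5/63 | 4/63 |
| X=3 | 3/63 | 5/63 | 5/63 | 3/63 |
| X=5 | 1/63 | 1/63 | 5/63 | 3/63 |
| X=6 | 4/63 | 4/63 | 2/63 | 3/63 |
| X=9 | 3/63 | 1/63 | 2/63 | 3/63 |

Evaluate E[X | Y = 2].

P(Y = 2) = 19/63.
Σ X·P over the event = 0·(5/63) + 3·(5/63) + 5·(5/63) + 6·(2/63) + 9·(2/63) = 10/9.
E[X | Y = 2] = (10/9) / (19/63) = 70/19.

70/19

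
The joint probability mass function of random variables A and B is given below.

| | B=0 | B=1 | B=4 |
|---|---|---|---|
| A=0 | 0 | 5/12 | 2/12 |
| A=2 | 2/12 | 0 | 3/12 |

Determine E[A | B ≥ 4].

P(B ≥ 4) = 5/12.
Σ A·P over the event = 0·(2/12) + 2·(3/12) = 1/2.
E[A | B ≥ 4] = (1/2) / (5/12) = 6/5.

6/5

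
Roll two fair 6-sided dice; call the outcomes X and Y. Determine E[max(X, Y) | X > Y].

14/3

P(X > Y) = 5/12.
Summing max(X,Y)·P(x,y) over outcomes with X > Y gives 35/18.
E[max(X, Y) | X > Y] = (35/18) / (5/12) = 14/3.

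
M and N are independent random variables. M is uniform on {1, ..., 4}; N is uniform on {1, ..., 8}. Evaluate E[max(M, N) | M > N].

Outcomes with M > N: (2,1), (3,1), (3,2), (4,1), (4,2), (4,3), each with probability 1/32.
E[max(M, N) | M > N] = (2 + 3 + 3 + 4 + 4 + 4) / 6 = 10/3.

10/3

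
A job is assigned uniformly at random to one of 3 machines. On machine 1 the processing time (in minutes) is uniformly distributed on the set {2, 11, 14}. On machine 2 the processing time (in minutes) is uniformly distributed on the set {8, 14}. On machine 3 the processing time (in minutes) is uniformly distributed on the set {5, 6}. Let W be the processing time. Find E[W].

17/2

E[W | machine 1] = (2+11+14)/3 = 9.
E[W | machine 2] = (8+14)/2 = 11.
E[W | machine 3] = (5+6)/2 = 11/2.
By the law of total expectation,
E[W] = (1/3)·(9) + (1/3)·(11) + (1/3)·(11/2) = 17/2.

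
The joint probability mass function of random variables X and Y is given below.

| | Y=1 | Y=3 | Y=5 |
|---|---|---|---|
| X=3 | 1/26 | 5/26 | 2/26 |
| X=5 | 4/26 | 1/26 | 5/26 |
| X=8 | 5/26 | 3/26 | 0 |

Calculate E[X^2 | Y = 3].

P(Y = 3) = 9/26.
Σ X^2·P over the event = 9·(5/26) + 25·(1/26) + 64·(3/26) = 131/13.
E[X^2 | Y = 3] = (131/13) / (9/26) = 262/9.

262/9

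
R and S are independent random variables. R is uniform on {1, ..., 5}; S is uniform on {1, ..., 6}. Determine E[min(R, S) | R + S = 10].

9/2

P(R + S = 10) = 1/15.
Summing min(R,S)·P(x,y) over outcomes with R + S = 10 gives 3/10.
E[min(R, S) | R + S = 10] = (3/10) / (1/15) = 9/2.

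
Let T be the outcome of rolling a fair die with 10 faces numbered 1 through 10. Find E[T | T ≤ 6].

7/2

Given T ≤ 6, T is equally likely to be any of {1, 2, 3, 4, 5, 6}.
E[T | T ≤ 6] = (1 + 2 + 3 + 4 + 5 + 6) / 6 = 7/2.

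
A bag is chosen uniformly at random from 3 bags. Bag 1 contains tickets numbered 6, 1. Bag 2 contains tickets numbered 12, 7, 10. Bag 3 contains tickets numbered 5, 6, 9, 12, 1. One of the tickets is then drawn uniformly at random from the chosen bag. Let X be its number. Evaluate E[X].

593/90

E[X | bag 1] = (6+1)/2 = 7/2.
E[X | bag 2] = (12+7+10)/3 = 29/3.
E[X | bag 3] = (5+6+9+12+1)/5 = 33/5.
E[X] = (1/3)·(7/2) + (1/3)·(29/3) + (1/3)·(33/5) = 593/90.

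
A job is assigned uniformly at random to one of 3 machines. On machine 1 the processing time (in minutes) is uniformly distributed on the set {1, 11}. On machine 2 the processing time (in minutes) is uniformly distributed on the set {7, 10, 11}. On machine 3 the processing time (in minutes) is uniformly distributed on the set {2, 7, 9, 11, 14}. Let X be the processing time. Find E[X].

E[X | machine 1] = (1+11)/2 = 6.
E[X | machine 2] = (7+10+11)/3 = 28/3.
E[X | machine 3] = (2+7+9+11+14)/5 = 43/5.
By the law of total expectation,
E[X] = (1/3)·(6) + (1/3)·(28/3) + (1/3)·(43/5) = 359/45.

359/45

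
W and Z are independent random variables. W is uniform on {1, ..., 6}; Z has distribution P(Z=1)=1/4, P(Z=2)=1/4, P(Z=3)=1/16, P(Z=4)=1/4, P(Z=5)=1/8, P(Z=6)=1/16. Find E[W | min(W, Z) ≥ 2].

4

P(min(W, Z) ≥ 2) = 5/8.
Summing W·P(x,y) over outcomes with min(W, Z) ≥ 2 gives 5/2.
E[W | min(W, Z) ≥ 2] = (5/2) / (5/8) = 4.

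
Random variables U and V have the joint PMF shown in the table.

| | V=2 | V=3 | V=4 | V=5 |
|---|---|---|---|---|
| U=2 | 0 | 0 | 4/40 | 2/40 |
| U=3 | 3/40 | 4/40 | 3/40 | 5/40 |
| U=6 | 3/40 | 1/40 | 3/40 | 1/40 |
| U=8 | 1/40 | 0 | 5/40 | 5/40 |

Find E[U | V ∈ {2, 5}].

5

P(V ∈ {2, 5}) = 1/2.
Σ U·P over the event = 2·(2/40) + 3·(3/40) + 3·(5/40) + 6·(3/40) + 6·(1/40) + 8·(1/40) + 8·(5/40) = 5/2.
E[U | V ∈ {2, 5}] = (5/2) / (1/2) = 5.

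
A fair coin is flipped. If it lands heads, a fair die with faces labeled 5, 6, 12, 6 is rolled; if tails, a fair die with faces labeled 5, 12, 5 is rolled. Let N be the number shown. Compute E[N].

175/24

E[N | heads] = (5+6+12+6)/4 = 29/4.
E[N | tails] = (5+12+5)/3 = 22/3.
E[N] = (1/2)·(29/4) + (1/2)·(22/3) = 175/24.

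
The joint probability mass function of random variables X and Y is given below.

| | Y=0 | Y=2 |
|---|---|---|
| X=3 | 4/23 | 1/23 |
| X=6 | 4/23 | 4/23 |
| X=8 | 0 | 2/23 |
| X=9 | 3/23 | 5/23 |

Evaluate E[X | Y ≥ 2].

22/3

P(Y ≥ 2) = 12/23.
Summing X·P(X=x,Y=y) over the conditioning event gives 88/23.
E[X | Y ≥ 2] = (88/23) / (12/23) = 22/3.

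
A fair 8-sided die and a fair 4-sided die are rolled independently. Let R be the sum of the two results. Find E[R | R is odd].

7

P(R is odd) = 1/2.
Σ over the event: 3·1/16 + 5·1/8 + 7·1/8 + 9·1/8 + 11·1/16 = 7/2.
E[R | R is odd] = (7/2) / (1/2) = 7.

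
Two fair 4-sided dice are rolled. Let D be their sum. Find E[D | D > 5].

20/3

P(D > 5) = 3/8.
Σ over the event: 6·3/16 + 7·1/8 + 8·1/16 = 5/2.
E[D | D > 5] = (5/2) / (3/8) = 20/3.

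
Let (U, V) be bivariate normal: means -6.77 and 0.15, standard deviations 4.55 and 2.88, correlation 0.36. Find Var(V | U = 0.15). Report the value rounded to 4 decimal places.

For a bivariate normal, Var(V | U=x) = σ_V²(1 − ρ²).
Var(V | U=0.15) = (2.88)²·(1 − (0.36)²) = 8.2944·0.8704 = 7.2194.

7.2194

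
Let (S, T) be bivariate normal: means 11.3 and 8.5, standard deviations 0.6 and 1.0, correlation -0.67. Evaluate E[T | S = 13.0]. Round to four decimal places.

6.6017

The regression of T on S has slope ρ·σ_T/σ_S and passes through (μ_S, μ_T).
E[T | S=13.0] = 8.5 + (-0.67)·(1.0/0.6)·(13.0 − (11.3)) = 8.5 + (-1.11667)·(1.7) = 6.6017.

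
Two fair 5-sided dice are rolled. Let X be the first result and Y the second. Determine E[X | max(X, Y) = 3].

12/5

Outcomes with max(X, Y) = 3: (1,3), (2,3), (3,1), (3,2), (3,3), each with probability 1/25.
E[X | max(X, Y) = 3] = (1 + 2 + 3 + 3 + 3) / 5 = 12/5.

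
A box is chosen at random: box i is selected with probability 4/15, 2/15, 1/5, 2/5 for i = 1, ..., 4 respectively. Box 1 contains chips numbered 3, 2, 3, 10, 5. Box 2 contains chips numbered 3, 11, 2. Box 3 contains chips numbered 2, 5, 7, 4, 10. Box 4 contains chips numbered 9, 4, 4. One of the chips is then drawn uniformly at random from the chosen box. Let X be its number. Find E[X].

1198/225

E[X | box 1] = (3+2+3+10+5)/5 = 23/5.
E[X | box 2] = (3+11+2)/3 = 16/3.
E[X | box 3] = (2+5+7+4+10)/5 = 28/5.
E[X | box 4] = (9+4+4)/3 = 17/3.
E[X] = (4/15)·(23/5) + (2/15)·(16/3) + (1/5)·(28/5) + (2/5)·(17/3) = 1198/225.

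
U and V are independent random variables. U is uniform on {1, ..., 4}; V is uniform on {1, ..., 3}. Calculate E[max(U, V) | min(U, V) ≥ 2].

Outcomes with min(U, V) ≥ 2: (2,2), (2,3), (3,2), (3,3), (4,2), (4,3), each with probability 1/12.
E[max(U, V) | min(U, V) ≥ 2] = (2 + 3 + 3 + 3 + 4 + 4) / 6 = 19/6.

19/6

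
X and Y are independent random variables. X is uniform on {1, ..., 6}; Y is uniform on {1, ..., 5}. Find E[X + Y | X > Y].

7

P(X > Y) = 1/2.
Summing (X+Y)·P(x,y) over outcomes with X > Y gives 7/2.
E[X + Y | X > Y] = (7/2) / (1/2) = 7.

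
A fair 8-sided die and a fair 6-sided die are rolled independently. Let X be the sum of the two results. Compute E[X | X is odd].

8

P(X is odd) = 1/2.
Σ over the event: 3·1/24 + 5·1/12 + 7·1/8 + 9·1/8 + 11·1/12 + 13·1/24 = 4.
E[X | X is odd] = (4) / (1/2) = 8.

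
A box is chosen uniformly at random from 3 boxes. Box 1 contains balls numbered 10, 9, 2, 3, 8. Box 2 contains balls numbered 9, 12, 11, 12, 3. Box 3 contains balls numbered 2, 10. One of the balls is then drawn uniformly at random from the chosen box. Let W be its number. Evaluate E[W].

E[W | box 1] = (10+9+2+3+8)/5 = 32/5.
E[W | box 2] = (9+12+11+12+3)/5 = 47/5.
E[W | box 3] = (2+10)/2 = 6.
E[W] = (1/3)·(32/5) + (1/3)·(47/5) + (1/3)·(6) = 109/15.

109/15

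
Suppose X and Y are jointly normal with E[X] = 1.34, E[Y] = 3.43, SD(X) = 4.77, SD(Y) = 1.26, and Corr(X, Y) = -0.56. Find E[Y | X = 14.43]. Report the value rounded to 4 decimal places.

The regression of Y on X has slope ρ·σ_Y/σ_X and passes through (μ_X, μ_Y).
E[Y | X=14.43] = 3.43 + (-0.56)·(1.26/4.77)·(14.43 − (1.34)) = 3.43 + (-0.14792)·(13.09) = 1.4937.

1.4937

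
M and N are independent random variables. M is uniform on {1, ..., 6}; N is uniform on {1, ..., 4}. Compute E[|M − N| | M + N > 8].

2

Outcomes with M + N > 8: (5,4), (6,3), (6,4), each with probability 1/24.
E[|M − N| | M + N > 8] = (1 + 3 + 2) / 3 = 2.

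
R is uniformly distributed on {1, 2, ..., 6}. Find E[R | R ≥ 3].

Given R ≥ 3, R is equally likely to be any of {3, 4, 5, 6}.
E[R | R ≥ 3] = (3 + 4 + 5 + 6) / 4 = 9/2.

9/2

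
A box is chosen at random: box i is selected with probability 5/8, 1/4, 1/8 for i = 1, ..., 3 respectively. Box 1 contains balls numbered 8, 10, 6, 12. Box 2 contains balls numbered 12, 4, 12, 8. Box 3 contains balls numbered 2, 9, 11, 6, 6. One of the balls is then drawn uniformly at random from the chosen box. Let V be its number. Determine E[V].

349/40

E[V | box 1] = (8+10+6+12)/4 = 9.
E[V | box 2] = (12+4+12+8)/4 = 9.
E[V | box 3] = (2+9+11+6+6)/5 = 34/5.
By the law of total expectation,
E[V] = (5/8)·(9) + (1/4)·(9) + (1/8)·(34/5) = 349/40.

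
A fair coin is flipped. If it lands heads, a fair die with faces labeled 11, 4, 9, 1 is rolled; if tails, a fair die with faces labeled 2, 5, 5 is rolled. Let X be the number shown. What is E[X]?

41/8

E[X | heads] = (11+4+9+1)/4 = 25/4.
E[X | tails] = (2+5+5)/3 = 4.
By the law of total expectation,
E[X] = (1/2)·(25/4) + (1/2)·(4) = 41/8.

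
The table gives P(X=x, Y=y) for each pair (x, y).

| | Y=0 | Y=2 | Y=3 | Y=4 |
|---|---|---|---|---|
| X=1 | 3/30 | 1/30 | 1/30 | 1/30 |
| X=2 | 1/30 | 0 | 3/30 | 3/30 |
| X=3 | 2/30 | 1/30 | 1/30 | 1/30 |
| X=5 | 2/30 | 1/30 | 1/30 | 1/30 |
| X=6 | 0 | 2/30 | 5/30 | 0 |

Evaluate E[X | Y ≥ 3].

P(Y ≥ 3) = 17/30.
Summing X·P(X=x,Y=y) over the conditioning event gives 2.
E[X | Y ≥ 3] = (2) / (17/30) = 60/17.

60/17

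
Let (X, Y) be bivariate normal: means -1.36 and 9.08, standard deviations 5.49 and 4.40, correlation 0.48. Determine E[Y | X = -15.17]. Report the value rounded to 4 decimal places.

3.7673

E[Y | X=x] = μ_Y + ρ(σ_Y/σ_X)(x − μ_X) for jointly normal variables.
E[Y | X=-15.17] = 9.08 + (0.48)·(4.40/5.49)·(-15.17 − (-1.36)) = 9.08 + (0.3847)·(-13.81) = 3.7673.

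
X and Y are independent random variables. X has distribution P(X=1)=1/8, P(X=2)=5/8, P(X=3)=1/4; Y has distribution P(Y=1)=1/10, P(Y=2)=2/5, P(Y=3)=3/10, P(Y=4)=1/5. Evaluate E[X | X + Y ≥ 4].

P(X + Y ≥ 4) = 7/8.
Summing X·P(x,y) over outcomes with X + Y ≥ 4 gives 31/16.
E[X | X + Y ≥ 4] = (31/16) / (7/8) = 31/14.

31/14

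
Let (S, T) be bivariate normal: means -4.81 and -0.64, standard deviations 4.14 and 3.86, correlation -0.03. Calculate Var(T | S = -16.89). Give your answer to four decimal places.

14.8862

Var(T | S=x) = (1 − ρ²)·σ_T².
Var(T | S=-16.89) = (3.86)²·(1 − (-0.03)²) = 14.8996·0.9991 = 14.8862.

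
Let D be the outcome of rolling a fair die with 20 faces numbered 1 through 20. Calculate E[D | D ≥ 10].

15

Given D ≥ 10, D is equally likely to be any of {10, 11, 12, 13, 14, 15, 16, 17, 18, 19, 20}.
E[D | D ≥ 10] = (10 + 11 + 12 + 13 + 14 + 15 + 16 + 17 + 18 + 19 + 20) / 11 = 15.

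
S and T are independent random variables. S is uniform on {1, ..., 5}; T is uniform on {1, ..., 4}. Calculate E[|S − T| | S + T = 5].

2

Outcomes with S + T = 5: (1,4), (2,3), (3,2), (4,1), each with probability 1/20.
E[|S − T| | S + T = 5] = (3 + 1 + 1 + 3) / 4 = 2.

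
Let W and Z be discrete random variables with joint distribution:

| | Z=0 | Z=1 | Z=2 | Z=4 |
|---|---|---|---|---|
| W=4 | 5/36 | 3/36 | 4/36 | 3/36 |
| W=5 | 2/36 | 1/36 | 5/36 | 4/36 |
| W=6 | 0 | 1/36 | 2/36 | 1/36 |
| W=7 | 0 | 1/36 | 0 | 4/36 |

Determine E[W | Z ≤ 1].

P(Z ≤ 1) = 13/36.
Σ W·P over the event = 4·(5/36) + 4·(3/36) + 5·(2/36) + 5·(1/36) + 6·(1/36) + 7·(1/36) = 5/3.
E[W | Z ≤ 1] = (5/3) / (13/36) = 60/13.

60/13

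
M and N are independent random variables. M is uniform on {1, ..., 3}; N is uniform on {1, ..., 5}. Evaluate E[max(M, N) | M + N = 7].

9/2

Outcomes with M + N = 7: (2,5), (3,4), each with probability 1/15.
E[max(M, N) | M + N = 7] = (5 + 4) / 2 = 9/2.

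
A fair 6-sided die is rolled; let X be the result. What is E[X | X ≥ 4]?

5

Given X ≥ 4, X is equally likely to be any of {4, 5, 6}.
E[X | X ≥ 4] = (4 + 5 + 6) / 3 = 5.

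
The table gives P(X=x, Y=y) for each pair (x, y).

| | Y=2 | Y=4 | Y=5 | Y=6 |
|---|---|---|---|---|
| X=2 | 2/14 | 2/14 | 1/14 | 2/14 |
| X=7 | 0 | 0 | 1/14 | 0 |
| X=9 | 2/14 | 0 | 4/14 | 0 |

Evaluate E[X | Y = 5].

P(Y = 5) = 3/7.
Summing X·P(X=x,Y=y) over the conditioning event gives 45/14.
E[X | Y = 5] = (45/14) / (3/7) = 15/2.

15/2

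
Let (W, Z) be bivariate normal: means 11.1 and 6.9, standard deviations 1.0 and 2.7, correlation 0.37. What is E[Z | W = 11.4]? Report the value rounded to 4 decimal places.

7.1997

For a bivariate normal, E[Z | W=x] = μ_Z + ρ·(σ_Z/σ_W)·(x − μ_W).
E[Z | W=11.4] = 6.9 + (0.37)·(2.7/1.0)·(11.4 − (11.1)) = 6.9 + (0.999)·(0.3) = 7.1997.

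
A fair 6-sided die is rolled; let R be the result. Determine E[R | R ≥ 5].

Given R ≥ 5, R is equally likely to be any of {5, 6}.
E[R | R ≥ 5] = (5 + 6) / 2 = 11/2.

11/2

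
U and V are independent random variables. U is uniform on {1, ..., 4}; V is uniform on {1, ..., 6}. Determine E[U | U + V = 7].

P(U + V = 7) = 1/6.
Summing U·P(x,y) over outcomes with U + V = 7 gives 5/12.
E[U | U + V = 7] = (5/12) / (1/6) = 5/2.

5/2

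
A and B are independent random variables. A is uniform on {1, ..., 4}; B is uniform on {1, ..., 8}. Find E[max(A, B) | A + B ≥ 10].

22/3

P(A + B ≥ 10) = 3/16.
Summing max(A,B)·P(x,y) over outcomes with A + B ≥ 10 gives 11/8.
E[max(A, B) | A + B ≥ 10] = (11/8) / (3/16) = 22/3.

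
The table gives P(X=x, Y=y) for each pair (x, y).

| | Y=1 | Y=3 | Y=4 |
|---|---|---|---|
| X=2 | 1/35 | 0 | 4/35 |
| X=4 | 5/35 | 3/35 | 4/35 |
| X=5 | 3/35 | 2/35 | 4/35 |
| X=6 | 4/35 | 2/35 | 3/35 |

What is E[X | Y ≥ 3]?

48/11

P(Y ≥ 3) = 22/35.
Σ X·P over the event = 2·(4/35) + 4·(3/35) + 4·(4/35) + 5·(2/35) + 5·(4/35) + 6·(2/35) + 6·(3/35) = 96/35.
E[X | Y ≥ 3] = (96/35) / (22/35) = 48/11.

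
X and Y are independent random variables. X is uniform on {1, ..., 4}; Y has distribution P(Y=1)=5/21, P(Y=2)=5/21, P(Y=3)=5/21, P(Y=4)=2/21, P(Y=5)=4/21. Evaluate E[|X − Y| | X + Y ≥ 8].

6/5

P(X + Y ≥ 8) = 5/42.
Summing |X−Y|·P(x,y) over outcomes with X + Y ≥ 8 gives 1/7.
E[|X − Y| | X + Y ≥ 8] = (1/7) / (5/42) = 6/5.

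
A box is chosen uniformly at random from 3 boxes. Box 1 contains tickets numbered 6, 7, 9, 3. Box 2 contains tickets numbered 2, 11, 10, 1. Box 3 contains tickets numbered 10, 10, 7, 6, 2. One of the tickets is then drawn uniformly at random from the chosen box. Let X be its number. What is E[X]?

E[X | box 1] = (6+7+9+3)/4 = 25/4.
E[X | box 2] = (2+11+10+1)/4 = 6.
E[X | box 3] = (10+10+7+6+2)/5 = 7.
E[X] = (1/3)·(25/4) + (1/3)·(6) + (1/3)·(7) = 77/12.

77/12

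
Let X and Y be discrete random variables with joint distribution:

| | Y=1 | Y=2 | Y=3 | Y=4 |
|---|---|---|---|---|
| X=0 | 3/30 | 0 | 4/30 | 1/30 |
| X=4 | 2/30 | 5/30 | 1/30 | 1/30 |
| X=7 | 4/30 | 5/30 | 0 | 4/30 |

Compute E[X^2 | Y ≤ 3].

569/24

P(Y ≤ 3) = 4/5.
Σ X^2·P over the event = 0·(3/30) + 0·(4/30) + 16·(2/30) + 16·(5/30) + 16·(1/30) + 49·(4/30) + 49·(5/30) = 569/30.
E[X^2 | Y ≤ 3] = (569/30) / (4/5) = 569/24.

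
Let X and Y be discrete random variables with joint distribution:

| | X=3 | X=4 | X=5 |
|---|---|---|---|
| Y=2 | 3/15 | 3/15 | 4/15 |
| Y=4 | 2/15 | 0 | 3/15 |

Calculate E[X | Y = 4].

P(Y = 4) = 1/3.
Σ X·P over the event = 3·(2/15) + 5·(3/15) = 7/5.
E[X | Y = 4] = (7/5) / (1/3) = 21/5.

21/5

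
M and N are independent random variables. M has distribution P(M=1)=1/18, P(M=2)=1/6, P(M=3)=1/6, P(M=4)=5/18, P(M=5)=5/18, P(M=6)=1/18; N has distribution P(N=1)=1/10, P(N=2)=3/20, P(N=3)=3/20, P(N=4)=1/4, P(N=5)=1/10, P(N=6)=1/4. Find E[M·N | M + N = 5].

P(M + N = 5) = 11/120.
Summing MN·P(x,y) over outcomes with M + N = 5 gives 7/15.
E[M·N | M + N = 5] = (7/15) / (11/120) = 56/11.

56/11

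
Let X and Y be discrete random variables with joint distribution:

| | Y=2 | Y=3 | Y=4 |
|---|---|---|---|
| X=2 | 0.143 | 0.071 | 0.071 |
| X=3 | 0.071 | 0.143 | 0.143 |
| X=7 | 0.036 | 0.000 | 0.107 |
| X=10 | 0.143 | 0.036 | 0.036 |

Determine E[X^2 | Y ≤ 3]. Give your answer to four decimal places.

P(Y ≤ 3) = 0.643.
Σ X^2·P over the event = 4·(0.143) + 4·(0.071) + 9·(0.071) + 9·(0.143) + 49·(0.036) + 100·(0.143) + 100·(0.036) = 22.446.
E[X^2 | Y ≤ 3] = (22.446) / (0.643) = 34.9082.

34.9082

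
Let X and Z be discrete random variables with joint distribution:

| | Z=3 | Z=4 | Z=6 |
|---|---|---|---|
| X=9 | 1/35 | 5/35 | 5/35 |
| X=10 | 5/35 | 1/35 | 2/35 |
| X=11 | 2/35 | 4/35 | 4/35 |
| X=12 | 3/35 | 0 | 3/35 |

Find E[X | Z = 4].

99/10

P(Z = 4) = 2/7.
Σ X·P over the event = 9·(5/35) + 10·(1/35) + 11·(4/35) = 99/35.
E[X | Z = 4] = (99/35) / (2/7) = 99/10.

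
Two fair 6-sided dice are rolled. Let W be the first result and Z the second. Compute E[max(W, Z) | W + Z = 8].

P(W + Z = 8) = 5/36.
Summing max(W,Z)·P(x,y) over outcomes with W + Z = 8 gives 13/18.
E[max(W, Z) | W + Z = 8] = (13/18) / (5/36) = 26/5.

26/5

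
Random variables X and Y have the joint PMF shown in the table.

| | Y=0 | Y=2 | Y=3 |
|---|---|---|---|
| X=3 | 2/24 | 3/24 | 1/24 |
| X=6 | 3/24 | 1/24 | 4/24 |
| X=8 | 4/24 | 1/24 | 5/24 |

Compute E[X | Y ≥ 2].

P(Y ≥ 2) = 5/8.
Σ X·P over the event = 3·(3/24) + 3·(1/24) + 6·(1/24) + 6·(4/24) + 8·(1/24) + 8·(5/24) = 15/4.
E[X | Y ≥ 2] = (15/4) / (5/8) = 6.

6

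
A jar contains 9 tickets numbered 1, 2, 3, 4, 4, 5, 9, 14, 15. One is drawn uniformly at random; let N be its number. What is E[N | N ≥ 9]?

38/3

P(N ≥ 9) = 1/3.
Σ over the event: 9·1/9 + 14·1/9 + 15·1/9 = 38/9.
E[N | N ≥ 9] = (38/9) / (1/3) = 38/3.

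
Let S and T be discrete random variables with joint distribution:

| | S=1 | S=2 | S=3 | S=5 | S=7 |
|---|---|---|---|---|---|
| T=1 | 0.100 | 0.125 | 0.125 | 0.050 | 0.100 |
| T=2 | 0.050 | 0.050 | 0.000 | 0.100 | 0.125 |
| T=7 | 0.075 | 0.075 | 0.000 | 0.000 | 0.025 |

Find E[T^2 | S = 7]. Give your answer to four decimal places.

P(S = 7) = 0.250.
Σ T^2·P over the event = 1·(0.100) + 4·(0.125) + 49·(0.025) = 1.825.
E[T^2 | S = 7] = (1.825) / (0.250) = 7.3000.

7.3000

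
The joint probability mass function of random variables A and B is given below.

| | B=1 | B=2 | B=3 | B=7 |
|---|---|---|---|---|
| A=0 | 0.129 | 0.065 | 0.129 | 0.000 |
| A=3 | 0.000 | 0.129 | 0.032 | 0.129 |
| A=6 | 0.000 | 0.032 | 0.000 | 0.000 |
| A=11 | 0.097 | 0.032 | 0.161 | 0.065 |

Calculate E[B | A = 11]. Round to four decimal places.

P(A = 11) = 0.355.
Σ B·P over the event = 1·(0.097) + 2·(0.032) + 3·(0.161) + 7·(0.065) = 1.099.
E[B | A = 11] = (1.099) / (0.355) = 3.0958.

3.0958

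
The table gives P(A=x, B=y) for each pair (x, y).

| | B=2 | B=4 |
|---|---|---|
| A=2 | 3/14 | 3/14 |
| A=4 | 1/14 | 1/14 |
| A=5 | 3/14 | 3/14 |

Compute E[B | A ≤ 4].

P(A ≤ 4) = 4/7.
Summing B·P(A=x,B=y) over the conditioning event gives 12/7.
E[B | A ≤ 4] = (12/7) / (4/7) = 3.

3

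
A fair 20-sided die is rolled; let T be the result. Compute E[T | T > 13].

Given T > 13, T is equally likely to be any of {14, 15, 16, 17, 18, 19, 20}.
E[T | T > 13] = (14 + 15 + 16 + 17 + 18 + 19 + 20) / 7 = 17.

17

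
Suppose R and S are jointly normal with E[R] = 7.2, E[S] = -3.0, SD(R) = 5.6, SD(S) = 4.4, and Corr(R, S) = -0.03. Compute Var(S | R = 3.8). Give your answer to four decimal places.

19.3426

The conditional variance in a bivariate normal is σ_S²(1 − ρ²), independent of x.
Var(S | R=3.8) = (4.4)²·(1 − (-0.03)²) = 19.36·0.9991 = 19.3426.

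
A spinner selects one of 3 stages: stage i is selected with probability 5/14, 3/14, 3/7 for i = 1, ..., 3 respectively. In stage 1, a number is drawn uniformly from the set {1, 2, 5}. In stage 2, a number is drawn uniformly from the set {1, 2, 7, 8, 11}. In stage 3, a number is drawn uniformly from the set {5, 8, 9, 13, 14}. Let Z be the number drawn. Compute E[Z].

E[Z | stage 1] = (1+2+5)/3 = 8/3.
E[Z | stage 2] = (1+2+7+8+11)/5 = 29/5.
E[Z | stage 3] = (5+8+9+13+14)/5 = 49/5.
E[Z] = (5/14)·(8/3) + (3/14)·(29/5) + (3/7)·(49/5) = 1343/210.

1343/210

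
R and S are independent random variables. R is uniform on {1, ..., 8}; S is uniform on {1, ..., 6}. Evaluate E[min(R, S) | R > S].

P(R > S) = 9/16.
Summing min(R,S)·P(x,y) over outcomes with R > S gives 77/48.
E[min(R, S) | R > S] = (77/48) / (9/16) = 77/27.

77/27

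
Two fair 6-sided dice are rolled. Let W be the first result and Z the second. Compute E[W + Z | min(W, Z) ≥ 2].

P(min(W, Z) ≥ 2) = 25/36.
Summing (W+Z)·P(x,y) over outcomes with min(W, Z) ≥ 2 gives 50/9.
E[W + Z | min(W, Z) ≥ 2] = (50/9) / (25/36) = 8.

8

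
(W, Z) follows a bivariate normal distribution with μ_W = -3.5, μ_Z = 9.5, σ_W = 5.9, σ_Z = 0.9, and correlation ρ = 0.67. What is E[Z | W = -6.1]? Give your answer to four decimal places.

E[Z | W=x] = μ_Z + ρ(σ_Z/σ_W)(x − μ_W) for jointly normal variables.
E[Z | W=-6.1] = 9.5 + (0.67)·(0.9/5.9)·(-6.1 − (-3.5)) = 9.5 + (0.1022)·(-2.6) = 9.2343.

9.2343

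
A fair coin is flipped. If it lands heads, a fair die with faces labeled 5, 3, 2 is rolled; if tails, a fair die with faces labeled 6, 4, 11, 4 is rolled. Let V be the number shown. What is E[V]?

115/24

E[V | heads] = (5+3+2)/3 = 10/3.
E[V | tails] = (6+4+11+4)/4 = 25/4.
E[V] = (1/2)·(10/3) + (1/2)·(25/4) = 115/24.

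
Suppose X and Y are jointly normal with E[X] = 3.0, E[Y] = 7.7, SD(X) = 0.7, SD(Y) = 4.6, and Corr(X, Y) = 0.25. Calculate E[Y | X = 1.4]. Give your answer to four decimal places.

5.0714

The regression of Y on X has slope ρ·σ_Y/σ_X and passes through (μ_X, μ_Y).
E[Y | X=1.4] = 7.7 + (0.25)·(4.6/0.7)·(1.4 − (3.0)) = 7.7 + (1.6429)·(-1.6) = 5.0714.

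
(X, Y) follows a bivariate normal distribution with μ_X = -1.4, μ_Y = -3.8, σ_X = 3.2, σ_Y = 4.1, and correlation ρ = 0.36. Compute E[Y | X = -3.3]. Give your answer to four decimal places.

The regression of Y on X has slope ρ·σ_Y/σ_X and passes through (μ_X, μ_Y).
E[Y | X=-3.3] = -3.8 + (0.36)·(4.1/3.2)·(-3.3 − (-1.4)) = -3.8 + (0.46125)·(-1.9) = -4.6764.

-4.6764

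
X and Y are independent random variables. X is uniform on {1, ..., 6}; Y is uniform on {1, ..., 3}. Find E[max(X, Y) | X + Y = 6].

P(X + Y = 6) = 1/6.
Summing max(X,Y)·P(x,y) over outcomes with X + Y = 6 gives 2/3.
E[max(X, Y) | X + Y = 6] = (2/3) / (1/6) = 4.

4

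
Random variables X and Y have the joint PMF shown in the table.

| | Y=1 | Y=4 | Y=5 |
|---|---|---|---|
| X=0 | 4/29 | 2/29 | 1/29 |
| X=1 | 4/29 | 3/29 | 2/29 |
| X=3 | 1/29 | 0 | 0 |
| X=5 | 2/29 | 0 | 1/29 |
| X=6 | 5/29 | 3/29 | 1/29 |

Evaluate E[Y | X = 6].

22/9

P(X = 6) = 9/29.
Σ Y·P over the event = 1·(5/29) + 4·(3/29) + 5·(1/29) = 22/29.
E[Y | X = 6] = (22/29) / (9/29) = 22/9.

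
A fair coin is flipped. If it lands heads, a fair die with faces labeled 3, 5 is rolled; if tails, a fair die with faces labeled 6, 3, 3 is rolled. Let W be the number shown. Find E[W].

E[W | heads] = (3+5)/2 = 4.
E[W | tails] = (6+3+3)/3 = 4.
E[W] = (1/2)·(4) + (1/2)·(4) = 4.

4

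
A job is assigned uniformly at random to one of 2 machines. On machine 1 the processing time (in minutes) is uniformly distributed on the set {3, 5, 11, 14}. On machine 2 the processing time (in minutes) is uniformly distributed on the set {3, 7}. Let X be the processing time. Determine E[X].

53/8

E[X | machine 1] = (3+5+11+14)/4 = 33/4.
E[X | machine 2] = (3+7)/2 = 5.
E[X] = (1/2)·(33/4) + (1/2)·(5) = 53/8.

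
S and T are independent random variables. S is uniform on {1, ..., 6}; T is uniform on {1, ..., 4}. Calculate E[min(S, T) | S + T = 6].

Outcomes with S + T = 6: (2,4), (3,3), (4,2), (5,1), each with probability 1/24.
E[min(S, T) | S + T = 6] = (2 + 3 + 2 + 1) / 4 = 2.

2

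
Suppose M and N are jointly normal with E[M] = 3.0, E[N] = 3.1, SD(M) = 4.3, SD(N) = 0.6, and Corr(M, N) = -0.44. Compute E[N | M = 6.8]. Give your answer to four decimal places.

The regression of N on M has slope ρ·σ_N/σ_M and passes through (μ_M, μ_N).
E[N | M=6.8] = 3.1 + (-0.44)·(0.6/4.3)·(6.8 − (3.0)) = 3.1 + (-0.061395)·(3.8) = 2.8667.

2.8667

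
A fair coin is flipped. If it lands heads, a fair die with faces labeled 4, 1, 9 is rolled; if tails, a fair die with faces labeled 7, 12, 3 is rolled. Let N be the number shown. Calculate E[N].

E[N | heads] = (4+1+9)/3 = 14/3.
E[N | tails] = (7+12+3)/3 = 22/3.
By the law of total expectation,
E[N] = (1/2)·(14/3) + (1/2)·(22/3) = 6.

6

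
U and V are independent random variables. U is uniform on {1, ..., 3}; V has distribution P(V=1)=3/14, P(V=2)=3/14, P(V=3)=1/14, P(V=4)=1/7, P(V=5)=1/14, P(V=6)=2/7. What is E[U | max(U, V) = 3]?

8/3

P(max(U, V) = 3) = 3/14.
Summing U·P(x,y) over outcomes with max(U, V) = 3 gives 4/7.
E[U | max(U, V) = 3] = (4/7) / (3/14) = 8/3.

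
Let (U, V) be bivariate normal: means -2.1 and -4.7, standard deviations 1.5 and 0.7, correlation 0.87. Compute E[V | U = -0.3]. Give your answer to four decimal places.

For a bivariate normal, E[V | U=x] = μ_V + ρ·(σ_V/σ_U)·(x − μ_U).
E[V | U=-0.3] = -4.7 + (0.87)·(0.7/1.5)·(-0.3 − (-2.1)) = -4.7 + (0.406)·(1.8) = -3.9692.

-3.9692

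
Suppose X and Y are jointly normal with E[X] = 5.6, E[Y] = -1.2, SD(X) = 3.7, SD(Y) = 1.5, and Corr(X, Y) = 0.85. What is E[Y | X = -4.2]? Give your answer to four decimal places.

-4.5770

E[Y | X=x] = μ_Y + ρ(σ_Y/σ_X)(x − μ_X) for jointly normal variables.
E[Y | X=-4.2] = -1.2 + (0.85)·(1.5/3.7)·(-4.2 − (5.6)) = -1.2 + (0.34459)·(-9.8) = -4.5770.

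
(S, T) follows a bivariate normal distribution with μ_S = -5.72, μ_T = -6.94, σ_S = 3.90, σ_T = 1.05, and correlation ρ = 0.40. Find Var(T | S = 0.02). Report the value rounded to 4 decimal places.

0.9261

For a bivariate normal, Var(T | S=x) = σ_T²(1 − ρ²).
Var(T | S=0.02) = (1.05)²·(1 − (0.40)²) = 1.1025·0.84 = 0.9261.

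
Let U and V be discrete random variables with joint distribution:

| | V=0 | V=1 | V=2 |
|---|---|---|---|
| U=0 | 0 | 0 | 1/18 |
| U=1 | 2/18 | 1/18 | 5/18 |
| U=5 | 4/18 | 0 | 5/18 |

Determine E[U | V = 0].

P(V = 0) = 1/3.
Σ U·P over the event = 1·(2/18) + 5·(4/18) = 11/9.
E[U | V = 0] = (11/9) / (1/3) = 11/3.

11/3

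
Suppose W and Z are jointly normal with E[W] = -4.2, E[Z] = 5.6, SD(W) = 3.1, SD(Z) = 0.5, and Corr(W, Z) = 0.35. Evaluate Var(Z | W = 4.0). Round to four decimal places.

0.2194

Var(Z | W=x) = (1 − ρ²)·σ_Z².
Var(Z | W=4.0) = (0.5)²·(1 − (0.35)²) = 0.25·0.8775 = 0.2194.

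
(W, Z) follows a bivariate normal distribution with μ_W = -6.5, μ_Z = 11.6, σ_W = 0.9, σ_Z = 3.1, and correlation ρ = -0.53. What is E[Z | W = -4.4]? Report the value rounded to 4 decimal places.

7.7663

The regression of Z on W has slope ρ·σ_Z/σ_W and passes through (μ_W, μ_Z).
E[Z | W=-4.4] = 11.6 + (-0.53)·(3.1/0.9)·(-4.4 − (-6.5)) = 11.6 + (-1.82556)·(2.1) = 7.7663.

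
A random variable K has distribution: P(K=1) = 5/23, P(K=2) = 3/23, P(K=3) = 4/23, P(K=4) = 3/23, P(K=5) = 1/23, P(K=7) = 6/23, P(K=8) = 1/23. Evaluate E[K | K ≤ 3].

23/12

P(K ≤ 3) = 12/23.
Σ over the event: 1·5/23 + 2·3/23 + 3·4/23 = 1.
E[K | K ≤ 3] = (1) / (12/23) = 23/12.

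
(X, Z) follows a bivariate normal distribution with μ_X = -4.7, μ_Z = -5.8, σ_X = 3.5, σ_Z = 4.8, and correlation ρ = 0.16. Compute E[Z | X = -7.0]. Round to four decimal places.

-6.3047

E[Z | X=x] = μ_Z + ρ(σ_Z/σ_X)(x − μ_X) for jointly normal variables.
E[Z | X=-7.0] = -5.8 + (0.16)·(4.8/3.5)·(-7.0 − (-4.7)) = -5.8 + (0.21943)·(-2.3) = -6.3047.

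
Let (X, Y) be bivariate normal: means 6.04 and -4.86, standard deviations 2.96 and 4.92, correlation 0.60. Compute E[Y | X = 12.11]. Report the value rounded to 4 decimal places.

1.1936

For a bivariate normal, E[Y | X=x] = μ_Y + ρ·(σ_Y/σ_X)·(x − μ_X).
E[Y | X=12.11] = -4.86 + (0.60)·(4.92/2.96)·(12.11 − (6.04)) = -4.86 + (0.9973)·(6.07) = 1.1936.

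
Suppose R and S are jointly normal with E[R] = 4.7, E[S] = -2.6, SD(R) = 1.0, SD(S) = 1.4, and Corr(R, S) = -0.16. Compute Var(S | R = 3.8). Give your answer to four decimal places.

Var(S | R=x) = (1 − ρ²)·σ_S².
Var(S | R=3.8) = (1.4)²·(1 − (-0.16)²) = 1.96·0.9744 = 1.9098.

1.9098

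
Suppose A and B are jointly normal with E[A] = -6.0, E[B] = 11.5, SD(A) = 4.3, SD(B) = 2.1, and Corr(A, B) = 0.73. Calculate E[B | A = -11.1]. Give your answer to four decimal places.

9.6818

E[B | A=x] = μ_B + ρ(σ_B/σ_A)(x − μ_A) for jointly normal variables.
E[B | A=-11.1] = 11.5 + (0.73)·(2.1/4.3)·(-11.1 − (-6.0)) = 11.5 + (0.35651)·(-5.1) = 9.6818.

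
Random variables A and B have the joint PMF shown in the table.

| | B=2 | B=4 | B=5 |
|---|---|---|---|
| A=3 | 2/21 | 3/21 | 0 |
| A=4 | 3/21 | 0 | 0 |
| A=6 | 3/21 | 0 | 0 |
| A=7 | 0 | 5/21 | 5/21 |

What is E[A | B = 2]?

9/2

P(B = 2) = 8/21.
Σ A·P over the event = 3·(2/21) + 4·(3/21) + 6·(3/21) = 12/7.
E[A | B = 2] = (12/7) / (8/21) = 9/2.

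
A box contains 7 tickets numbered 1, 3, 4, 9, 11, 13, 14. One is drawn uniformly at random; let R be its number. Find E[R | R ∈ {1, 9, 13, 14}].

P(R ∈ {1, 9, 13, 14}) = 4/7.
Σ over the event: 1·1/7 + 9·1/7 + 13·1/7 + 14·1/7 = 37/7.
E[R | R ∈ {1, 9, 13, 14}] = (37/7) / (4/7) = 37/4.

37/4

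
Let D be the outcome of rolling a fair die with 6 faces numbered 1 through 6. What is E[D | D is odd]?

3

Given D is odd, D is equally likely to be any of {1, 3, 5}.
E[D | D is odd] = (1 + 3 + 5) / 3 = 3.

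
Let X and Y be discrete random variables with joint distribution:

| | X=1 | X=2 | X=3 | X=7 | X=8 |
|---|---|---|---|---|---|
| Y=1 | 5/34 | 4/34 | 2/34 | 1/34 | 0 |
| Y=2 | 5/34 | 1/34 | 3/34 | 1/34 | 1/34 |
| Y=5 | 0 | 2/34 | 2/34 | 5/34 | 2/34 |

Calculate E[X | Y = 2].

31/11

P(Y = 2) = 11/34.
Σ X·P over the event = 1·(5/34) + 2·(1/34) + 3·(3/34) + 7·(1/34) + 8·(1/34) = 31/34.
E[X | Y = 2] = (31/34) / (11/34) = 31/11.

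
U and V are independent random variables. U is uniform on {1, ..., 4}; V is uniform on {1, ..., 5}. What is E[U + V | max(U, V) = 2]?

Outcomes with max(U, V) = 2: (1,2), (2,1), (2,2), each with probability 1/20.
E[U + V | max(U, V) = 2] = (3 + 3 + 4) / 3 = 10/3.

10/3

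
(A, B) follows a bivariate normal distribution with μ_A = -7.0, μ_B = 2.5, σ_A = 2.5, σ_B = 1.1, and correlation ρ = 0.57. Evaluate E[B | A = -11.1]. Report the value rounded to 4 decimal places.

The regression of B on A has slope ρ·σ_B/σ_A and passes through (μ_A, μ_B).
E[B | A=-11.1] = 2.5 + (0.57)·(1.1/2.5)·(-11.1 − (-7.0)) = 2.5 + (0.2508)·(-4.1) = 1.4717.

1.4717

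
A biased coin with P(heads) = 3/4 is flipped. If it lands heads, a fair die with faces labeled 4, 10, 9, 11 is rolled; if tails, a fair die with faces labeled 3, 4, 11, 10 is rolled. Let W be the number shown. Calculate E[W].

65/8

E[W | heads] = (4+10+9+11)/4 = 17/2.
E[W | tails] = (3+4+11+10)/4 = 7.
E[W] = (3/4)·(17/2) + (1/4)·(7) = 65/8.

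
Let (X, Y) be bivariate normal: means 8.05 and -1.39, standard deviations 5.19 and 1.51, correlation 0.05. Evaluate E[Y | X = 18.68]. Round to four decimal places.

-1.2354

E[Y | X=x] = μ_Y + ρ(σ_Y/σ_X)(x − μ_X) for jointly normal variables.
E[Y | X=18.68] = -1.39 + (0.05)·(1.51/5.19)·(18.68 − (8.05)) = -1.39 + (0.014547)·(10.63) = -1.2354.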